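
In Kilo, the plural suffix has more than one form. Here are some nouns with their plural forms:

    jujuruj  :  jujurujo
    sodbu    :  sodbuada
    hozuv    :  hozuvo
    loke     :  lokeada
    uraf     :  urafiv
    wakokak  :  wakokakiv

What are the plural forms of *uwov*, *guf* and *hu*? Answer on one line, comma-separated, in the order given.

uwovo, gufiv, huada

The alternation tracks the final sound of the stem — -iv when the stem ends in a voiceless consonant (*uraf*, *wakokak*); -o when the stem ends in a voiced consonant (*jujuruj*, *hozuv*); -ada when the stem ends in a vowel (*sodbu*, *loke*).
*uwov*: final sound = /v/, a voiced consonant → -o → *uwovo*.
*guf* — final sound /f/ (a voiceless consonant) → -iv → *gufiv*.
*hu* — final sound /u/ (a vowel) → -ada → *huada*.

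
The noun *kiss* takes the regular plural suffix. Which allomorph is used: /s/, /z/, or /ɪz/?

The stem *kiss* ends in a sibilant (/s, z, ʃ, ʒ, tʃ, dʒ/).
The plural suffix surfaces as /ɪz/ after sibilants, /s/ after other voiceless consonants, and /z/ after other voiced sounds.
So the plural -s on *kiss* is pronounced /ɪz/.

/ɪz/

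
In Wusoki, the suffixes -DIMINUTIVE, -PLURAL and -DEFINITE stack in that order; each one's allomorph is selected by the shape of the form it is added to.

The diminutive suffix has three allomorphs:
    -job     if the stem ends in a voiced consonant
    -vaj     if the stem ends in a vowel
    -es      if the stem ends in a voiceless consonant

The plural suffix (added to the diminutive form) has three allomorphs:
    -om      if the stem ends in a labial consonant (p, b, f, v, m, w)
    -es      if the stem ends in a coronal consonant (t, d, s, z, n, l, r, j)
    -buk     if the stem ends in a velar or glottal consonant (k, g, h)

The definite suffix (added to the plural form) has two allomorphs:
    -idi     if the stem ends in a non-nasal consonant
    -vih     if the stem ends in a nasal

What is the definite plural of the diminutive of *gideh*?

Since the final sound of *gideh* is /h/ (a voiceless consonant), it takes -es, giving *gidehes*.
The final consonant of the diminutive form *gidehes* is /s/, which is coronal, so the plural suffix is -es, giving *gideheses*.
The final consonant of the plural form *gideheses* is /s/, which is non-nasal, so the definite suffix is -idi, giving *gidehesesidi*.

gidehesesidi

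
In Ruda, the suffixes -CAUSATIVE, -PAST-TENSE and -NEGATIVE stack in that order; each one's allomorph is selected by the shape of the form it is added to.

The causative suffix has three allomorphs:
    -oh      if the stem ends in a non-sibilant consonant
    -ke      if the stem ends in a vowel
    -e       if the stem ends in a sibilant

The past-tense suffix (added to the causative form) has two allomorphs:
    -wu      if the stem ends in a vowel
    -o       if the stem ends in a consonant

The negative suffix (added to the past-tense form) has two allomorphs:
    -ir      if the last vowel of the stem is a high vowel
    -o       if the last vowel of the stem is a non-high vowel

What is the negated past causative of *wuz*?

The final sound of *wuz* is /z/, which is a sibilant, so the causative suffix is -e, giving *wuze*.
The causative form *wuze* — final sound /e/ (a vowel) → -wu → *wuzewu*.
Since the last vowel of the past-tense form *wuzewu* is /u/ (a high vowel), it takes -ir, giving *wuzewuir*.

wuzewuir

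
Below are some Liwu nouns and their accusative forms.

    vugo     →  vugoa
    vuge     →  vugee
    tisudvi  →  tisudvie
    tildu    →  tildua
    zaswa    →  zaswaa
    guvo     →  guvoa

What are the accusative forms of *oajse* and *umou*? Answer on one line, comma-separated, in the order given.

The alternation tracks the last vowel of the stem — -e when the last vowel of the stem is a front vowel (*vuge*, *tisudvi*); -a when the last vowel of the stem is a back vowel (*vugo*, *tildu*, *zaswa*, *guvo*).
Since the last vowel of *oajse* is /e/ (a front vowel), it takes -e, giving *oajsee*.
*umou*: last vowel = /u/, a back vowel → -a → *umoua*.

oajsee, umoua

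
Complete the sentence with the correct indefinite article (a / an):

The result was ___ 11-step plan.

an

The indefinite article is chosen by the initial *sound* of the following word, not its spelling.
The number *11* is spoken "eleven", beginning with /ɪˈlɛvən/ — a vowel sound.
So the article is *an*: The result was an 11-step plan.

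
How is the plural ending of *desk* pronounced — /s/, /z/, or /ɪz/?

/s/

The stem *desk* ends in a voiceless non-sibilant consonant.
The plural suffix surfaces as /ɪz/ after sibilants, /s/ after other voiceless consonants, and /z/ after other voiced sounds.
So the plural -s on *desk* is pronounced /s/.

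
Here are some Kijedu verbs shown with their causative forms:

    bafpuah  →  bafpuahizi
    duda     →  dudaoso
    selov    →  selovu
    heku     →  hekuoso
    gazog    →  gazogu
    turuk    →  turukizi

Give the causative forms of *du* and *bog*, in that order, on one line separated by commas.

The alternation tracks the final sound of the stem — -izi when the stem ends in a voiceless consonant (*bafpuah*, *turuk*); -u when the stem ends in a voiced consonant (*selov*, *gazog*); -oso when the stem ends in a vowel (*duda*, *heku*).
*du*: final sound = /u/, a vowel → -oso → *duoso*.
*bog*: final sound = /g/, a voiced consonant → -u → *bogu*.

duoso, bogu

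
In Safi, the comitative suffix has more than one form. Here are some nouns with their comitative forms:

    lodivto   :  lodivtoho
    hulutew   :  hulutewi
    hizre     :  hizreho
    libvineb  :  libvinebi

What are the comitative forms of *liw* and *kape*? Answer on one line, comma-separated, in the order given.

The suffix is conditioned by the final sound: -i when the stem ends in a consonant (*hulutew*, *libvineb*); -ho when the stem ends in a vowel (*lodivto*, *hizre*).
Since the final sound of *liw* is /w/ (a consonant), it takes -i, giving *liwi*.
The final sound of *kape* is /e/, which is a vowel, so the suffix is -ho, giving *kapeho*.

liwi, kapeho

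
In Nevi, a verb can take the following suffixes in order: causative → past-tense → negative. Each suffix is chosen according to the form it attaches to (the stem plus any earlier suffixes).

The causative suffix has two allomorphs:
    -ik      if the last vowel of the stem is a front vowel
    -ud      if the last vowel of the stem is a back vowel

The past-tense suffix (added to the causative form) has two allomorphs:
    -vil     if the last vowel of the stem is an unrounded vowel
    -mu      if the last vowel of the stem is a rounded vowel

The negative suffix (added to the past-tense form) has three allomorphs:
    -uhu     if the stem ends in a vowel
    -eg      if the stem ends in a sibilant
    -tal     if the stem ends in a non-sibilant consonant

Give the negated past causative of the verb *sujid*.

Since the last vowel of *sujid* is /i/ (a front vowel), it takes -ik, giving *sujidik*.
The causative form *sujidik*: last vowel = /i/, an unrounded vowel → -vil → *sujidikvil*.
The final sound of the past-tense form *sujidikvil* is /l/, which is a non-sibilant consonant, so the negative suffix is -tal, giving *sujidikviltal*.

sujidikviltal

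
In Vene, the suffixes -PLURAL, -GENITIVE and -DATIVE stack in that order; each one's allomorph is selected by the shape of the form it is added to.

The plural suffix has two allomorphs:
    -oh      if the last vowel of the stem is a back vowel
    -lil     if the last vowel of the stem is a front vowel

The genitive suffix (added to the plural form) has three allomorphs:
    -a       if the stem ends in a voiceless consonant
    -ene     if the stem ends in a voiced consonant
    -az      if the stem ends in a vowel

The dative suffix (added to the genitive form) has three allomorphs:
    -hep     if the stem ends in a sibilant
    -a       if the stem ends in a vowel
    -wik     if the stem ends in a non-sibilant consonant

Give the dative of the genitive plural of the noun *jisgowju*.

jisgowjuohaa

*jisgowju*: last vowel = /u/, a back vowel → -oh → *jisgowjuoh*.
The plural form *jisgowjuoh*: final sound = /h/, a voiceless consonant → -a → *jisgowjuoha*.
The genitive form *jisgowjuoha* — final sound /a/ (a vowel) → -a → *jisgowjuohaa*.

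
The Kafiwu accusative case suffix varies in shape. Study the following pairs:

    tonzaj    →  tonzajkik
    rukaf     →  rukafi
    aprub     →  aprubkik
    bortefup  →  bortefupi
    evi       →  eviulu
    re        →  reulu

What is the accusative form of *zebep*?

The alternation tracks the final sound of the stem — -i when the stem ends in a voiceless consonant (*rukaf*, *bortefup*); -kik when the stem ends in a voiced consonant (*tonzaj*, *aprub*); -ulu when the stem ends in a vowel (*evi*, *re*).
*zebep*: final sound = /p/, a voiceless consonant → -i → *zebepi*.

zebepi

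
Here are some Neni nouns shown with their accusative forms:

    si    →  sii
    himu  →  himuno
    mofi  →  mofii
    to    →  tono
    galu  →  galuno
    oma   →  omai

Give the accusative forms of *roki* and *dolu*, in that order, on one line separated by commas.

rokii, doluno

The suffix is conditioned by the last vowel: -no when the last vowel of the stem is a rounded vowel (*himu*, *to*, *galu*); -i when the last vowel of the stem is an unrounded vowel (*si*, *mofi*, *oma*).
*roki*: last vowel = /i/, an unrounded vowel → -i → *rokii*.
The last vowel of *dolu* is /u/, which is a rounded vowel, so the suffix is -no, giving *doluno*.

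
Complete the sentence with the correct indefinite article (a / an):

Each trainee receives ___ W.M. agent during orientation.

a

The indefinite article is chosen by the initial *sound* of the following word, not its spelling.
The initialism *W.M.* is read letter by letter; the first letter, W, is pronounced /ˈdʌbəl.juː/, which begins with a consonant sound.
So the article is *a*: Each trainee receives a W.M. agent during orientation.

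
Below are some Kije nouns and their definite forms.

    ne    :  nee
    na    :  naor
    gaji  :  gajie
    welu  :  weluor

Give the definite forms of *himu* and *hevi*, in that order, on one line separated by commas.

himuor, hevie

Looking at the last vowel of each stem: -e when the last vowel of the stem is a front vowel (*ne*, *gaji*); -or when the last vowel of the stem is a back vowel (*na*, *welu*).
*himu*: last vowel = /u/, a back vowel → -or → *himuor*.
*hevi*: last vowel = /i/, a front vowel → -e → *hevie*.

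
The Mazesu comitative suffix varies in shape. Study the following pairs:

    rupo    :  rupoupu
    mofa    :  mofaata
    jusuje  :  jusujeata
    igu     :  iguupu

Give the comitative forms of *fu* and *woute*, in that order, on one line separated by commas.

fuupu, wouteata

Looking at the last vowel of each stem: -upu when the last vowel of the stem is a rounded vowel (*rupo*, *igu*); -ata when the last vowel of the stem is an unrounded vowel (*mofa*, *jusuje*).
Since the last vowel of *fu* is /u/ (a rounded vowel), it takes -upu, giving *fuupu*.
*woute*: last vowel = /e/, an unrounded vowel → -ata → *wouteata*.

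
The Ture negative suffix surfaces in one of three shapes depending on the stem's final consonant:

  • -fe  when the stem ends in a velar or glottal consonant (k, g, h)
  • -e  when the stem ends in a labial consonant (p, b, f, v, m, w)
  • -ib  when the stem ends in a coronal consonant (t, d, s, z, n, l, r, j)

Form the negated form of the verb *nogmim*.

nogmime

The final consonant of *nogmim* is /m/, which is labial, so the suffix is -e, giving *nogmime*.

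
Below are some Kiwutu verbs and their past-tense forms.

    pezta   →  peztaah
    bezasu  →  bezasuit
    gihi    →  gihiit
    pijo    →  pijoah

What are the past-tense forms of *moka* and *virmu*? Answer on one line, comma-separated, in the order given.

The alternation tracks the last vowel of the stem — -it when the last vowel of the stem is a high vowel (*bezasu*, *gihi*); -ah when the last vowel of the stem is a non-high vowel (*pezta*, *pijo*).
The last vowel of *moka* is /a/, which is a non-high vowel, so the suffix is -ah, giving *mokaah*.
The last vowel of *virmu* is /u/, which is a high vowel, so the suffix is -it, giving *virmuit*.

mokaah, virmuit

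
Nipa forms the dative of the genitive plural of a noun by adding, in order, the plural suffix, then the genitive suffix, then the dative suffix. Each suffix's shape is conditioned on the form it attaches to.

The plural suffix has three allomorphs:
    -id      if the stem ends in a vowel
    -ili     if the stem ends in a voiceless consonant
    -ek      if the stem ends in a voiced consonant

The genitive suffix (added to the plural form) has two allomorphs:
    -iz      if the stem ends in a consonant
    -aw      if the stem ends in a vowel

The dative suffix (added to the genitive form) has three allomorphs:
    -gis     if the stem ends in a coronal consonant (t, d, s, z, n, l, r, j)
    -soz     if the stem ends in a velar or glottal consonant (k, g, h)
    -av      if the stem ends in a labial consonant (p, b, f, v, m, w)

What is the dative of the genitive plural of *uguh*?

*uguh* — final sound /h/ (a voiceless consonant) → -ili → *uguhili*.
Since the final sound of the plural form *uguhili* is /i/ (a vowel), it takes -aw, giving *uguhiliaw*.
The genitive form *uguhiliaw* — final consonant /w/ (labial) → -av → *uguhiliawav*.

uguhiliawav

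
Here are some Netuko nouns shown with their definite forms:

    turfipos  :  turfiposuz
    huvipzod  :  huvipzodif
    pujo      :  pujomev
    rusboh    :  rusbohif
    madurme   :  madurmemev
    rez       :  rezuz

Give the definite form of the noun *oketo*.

The pattern is sibilance of the final sound: -uz when the stem ends in a sibilant (*turfipos*, *rez*); -if when the stem ends in a non-sibilant consonant (*huvipzod*, *rusboh*); -mev when the stem ends in a vowel (*pujo*, *madurme*).
Since the final sound of *oketo* is /o/ (a vowel), it takes -mev, giving *oketomev*.

oketomev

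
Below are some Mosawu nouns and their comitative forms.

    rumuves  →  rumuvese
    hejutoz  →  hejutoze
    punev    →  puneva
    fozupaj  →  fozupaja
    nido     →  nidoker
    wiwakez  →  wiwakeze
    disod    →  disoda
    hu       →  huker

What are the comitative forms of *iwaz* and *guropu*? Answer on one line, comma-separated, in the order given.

iwaze, guropuker

The suffix is conditioned by the final sound: -e when the stem ends in a sibilant (*rumuves*, *hejutoz*, *wiwakez*); -a when the stem ends in a non-sibilant consonant (*punev*, *fozupaj*, *disod*); -ker when the stem ends in a vowel (*nido*, *hu*).
Since the final sound of *iwaz* is /z/ (a sibilant), it takes -e, giving *iwaze*.
*guropu* — final sound /u/ (a vowel) → -ker → *guropuker*.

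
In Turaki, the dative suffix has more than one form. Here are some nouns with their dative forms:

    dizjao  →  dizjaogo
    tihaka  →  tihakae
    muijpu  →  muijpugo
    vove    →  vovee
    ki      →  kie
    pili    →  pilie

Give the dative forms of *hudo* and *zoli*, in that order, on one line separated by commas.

hudogo, zolie

The suffix is conditioned by the last vowel: -go when the last vowel of the stem is a rounded vowel (*dizjao*, *muijpu*); -e when the last vowel of the stem is an unrounded vowel (*tihaka*, *vove*, *ki*, *pili*).
*hudo* — last vowel /o/ (a rounded vowel) → -go → *hudogo*.
*zoli* — last vowel /i/ (an unrounded vowel) → -e → *zolie*.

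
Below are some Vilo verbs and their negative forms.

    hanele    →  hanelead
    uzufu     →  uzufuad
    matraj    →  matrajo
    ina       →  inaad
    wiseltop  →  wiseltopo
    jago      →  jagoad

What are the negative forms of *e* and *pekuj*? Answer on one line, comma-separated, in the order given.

The suffix is conditioned by the final sound: -o when the stem ends in a consonant (*matraj*, *wiseltop*); -ad when the stem ends in a vowel (*hanele*, *uzufu*, *ina*, *jago*).
The final sound of *e* is /e/, which is a vowel, so the suffix is -ad, giving *ead*.
The final sound of *pekuj* is /j/, which is a consonant, so the suffix is -o, giving *pekujo*.

ead, pekujo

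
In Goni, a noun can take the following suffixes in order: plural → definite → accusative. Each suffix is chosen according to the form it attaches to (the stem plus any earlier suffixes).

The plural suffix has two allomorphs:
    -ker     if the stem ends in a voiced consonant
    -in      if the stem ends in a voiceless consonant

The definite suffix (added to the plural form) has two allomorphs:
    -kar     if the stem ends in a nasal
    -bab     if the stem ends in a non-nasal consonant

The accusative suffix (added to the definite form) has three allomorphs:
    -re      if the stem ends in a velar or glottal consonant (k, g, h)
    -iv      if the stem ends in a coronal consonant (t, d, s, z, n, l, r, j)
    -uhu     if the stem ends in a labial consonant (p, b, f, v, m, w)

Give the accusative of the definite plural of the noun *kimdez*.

kimdezkerbabuhu

*kimdez*: final consonant = /z/, voiced → -ker → *kimdezker*.
Since the final consonant of the plural form *kimdezker* is /r/ (non-nasal), it takes -bab, giving *kimdezkerbab*.
Since the final consonant of the definite form *kimdezkerbab* is /b/ (labial), it takes -uhu, giving *kimdezkerbabuhu*.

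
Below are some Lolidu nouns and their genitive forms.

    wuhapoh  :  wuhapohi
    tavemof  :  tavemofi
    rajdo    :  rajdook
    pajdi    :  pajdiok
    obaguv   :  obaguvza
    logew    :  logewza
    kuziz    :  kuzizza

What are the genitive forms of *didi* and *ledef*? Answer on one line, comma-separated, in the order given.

The alternation tracks the final sound of the stem — -i when the stem ends in a voiceless consonant (*wuhapoh*, *tavemof*); -za when the stem ends in a voiced consonant (*obaguv*, *logew*, *kuziz*); -ok when the stem ends in a vowel (*rajdo*, *pajdi*).
*didi* — final sound /i/ (a vowel) → -ok → *didiok*.
*ledef* — final sound /f/ (a voiceless consonant) → -i → *ledefi*.

didiok, ledefi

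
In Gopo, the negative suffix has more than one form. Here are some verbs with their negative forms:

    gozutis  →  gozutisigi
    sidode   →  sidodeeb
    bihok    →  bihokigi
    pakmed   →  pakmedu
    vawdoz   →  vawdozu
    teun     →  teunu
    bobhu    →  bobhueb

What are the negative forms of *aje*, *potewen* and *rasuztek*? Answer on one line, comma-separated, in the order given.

The alternation tracks the final sound of the stem — -igi when the stem ends in a voiceless consonant (*gozutis*, *bihok*); -u when the stem ends in a voiced consonant (*pakmed*, *vawdoz*, *teun*); -eb when the stem ends in a vowel (*sidode*, *bobhu*).
The final sound of *aje* is /e/, which is a vowel, so the suffix is -eb, giving *ajeeb*.
*potewen*: final sound = /n/, a voiced consonant → -u → *potewenu*.
The final sound of *rasuztek* is /k/, which is a voiceless consonant, so the suffix is -igi, giving *rasuztekigi*.

ajeeb, potewenu, rasuztekigi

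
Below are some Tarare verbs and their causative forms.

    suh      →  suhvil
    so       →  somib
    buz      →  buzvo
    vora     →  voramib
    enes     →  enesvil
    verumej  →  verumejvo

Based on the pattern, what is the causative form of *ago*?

agomib

The alternation tracks the final sound of the stem — -vil when the stem ends in a voiceless consonant (*suh*, *enes*); -vo when the stem ends in a voiced consonant (*buz*, *verumej*); -mib when the stem ends in a vowel (*so*, *vora*).
*ago* — final sound /o/ (a vowel) → -mib → *agomib*.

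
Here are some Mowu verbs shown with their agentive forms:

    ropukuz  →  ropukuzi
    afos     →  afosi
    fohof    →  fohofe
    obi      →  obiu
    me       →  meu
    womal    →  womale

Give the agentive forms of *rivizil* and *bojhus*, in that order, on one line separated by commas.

The suffix is conditioned by the final sound: -i when the stem ends in a sibilant (*ropukuz*, *afos*); -e when the stem ends in a non-sibilant consonant (*fohof*, *womal*); -u when the stem ends in a vowel (*obi*, *me*).
*rivizil* — final sound /l/ (a non-sibilant consonant) → -e → *rivizile*.
The final sound of *bojhus* is /s/, which is a sibilant, so the suffix is -i, giving *bojhusi*.

rivizile, bojhusi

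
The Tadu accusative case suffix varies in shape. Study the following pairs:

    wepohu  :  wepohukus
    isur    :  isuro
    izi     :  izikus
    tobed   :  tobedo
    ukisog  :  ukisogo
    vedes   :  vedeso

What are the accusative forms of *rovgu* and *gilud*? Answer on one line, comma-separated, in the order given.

The pattern is consonant vs. vowel: -o when the stem ends in a consonant (*isur*, *tobed*, *ukisog*, *vedes*); -kus when the stem ends in a vowel (*wepohu*, *izi*).
Since the final sound of *rovgu* is /u/ (a vowel), it takes -kus, giving *rovgukus*.
*gilud*: final sound = /d/, a consonant → -o → *giludo*.

rovgukus, giludo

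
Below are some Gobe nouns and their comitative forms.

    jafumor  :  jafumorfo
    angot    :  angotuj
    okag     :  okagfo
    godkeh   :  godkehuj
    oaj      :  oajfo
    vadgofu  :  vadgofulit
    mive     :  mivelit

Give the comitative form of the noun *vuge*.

Looking at the final sound of each stem: -uj when the stem ends in a voiceless consonant (*angot*, *godkeh*); -fo when the stem ends in a voiced consonant (*jafumor*, *okag*, *oaj*); -lit when the stem ends in a vowel (*vadgofu*, *mive*).
*vuge* — final sound /e/ (a vowel) → -lit → *vugelit*.

vugelit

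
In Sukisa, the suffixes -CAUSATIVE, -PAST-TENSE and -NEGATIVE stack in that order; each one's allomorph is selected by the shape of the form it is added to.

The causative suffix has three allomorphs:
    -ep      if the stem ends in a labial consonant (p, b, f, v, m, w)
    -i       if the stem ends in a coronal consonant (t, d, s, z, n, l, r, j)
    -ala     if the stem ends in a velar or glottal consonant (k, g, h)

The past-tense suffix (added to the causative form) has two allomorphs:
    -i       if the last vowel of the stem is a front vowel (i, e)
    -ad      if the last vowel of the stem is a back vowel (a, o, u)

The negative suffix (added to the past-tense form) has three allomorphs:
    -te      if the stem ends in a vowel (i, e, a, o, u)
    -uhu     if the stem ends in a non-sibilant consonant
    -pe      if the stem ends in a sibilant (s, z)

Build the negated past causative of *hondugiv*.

The final consonant of *hondugiv* is /v/, which is labial, so the causative suffix is -ep, giving *hondugivep*.
Since the last vowel of the causative form *hondugivep* is /e/ (a front vowel), it takes -i, giving *hondugivepi*.
The past-tense form *hondugivepi*: final sound = /i/, a vowel → -te → *hondugivepite*.

hondugivepite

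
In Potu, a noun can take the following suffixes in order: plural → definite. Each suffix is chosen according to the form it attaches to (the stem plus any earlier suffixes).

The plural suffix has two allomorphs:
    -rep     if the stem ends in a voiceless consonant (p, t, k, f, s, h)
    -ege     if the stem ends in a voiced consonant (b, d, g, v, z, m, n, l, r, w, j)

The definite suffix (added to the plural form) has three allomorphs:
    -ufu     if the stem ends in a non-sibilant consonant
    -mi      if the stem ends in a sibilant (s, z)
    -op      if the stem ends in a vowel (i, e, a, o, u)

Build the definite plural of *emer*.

*emer*: final consonant = /r/, voiced → -ege → *emerege*.
The plural form *emerege* — final sound /e/ (a vowel) → -op → *emeregeop*.

emeregeop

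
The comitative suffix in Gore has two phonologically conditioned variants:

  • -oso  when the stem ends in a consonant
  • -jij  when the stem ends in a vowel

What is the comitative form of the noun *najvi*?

najvijij

*najvi*: final sound = /i/, a vowel → -jij → *najvijij*.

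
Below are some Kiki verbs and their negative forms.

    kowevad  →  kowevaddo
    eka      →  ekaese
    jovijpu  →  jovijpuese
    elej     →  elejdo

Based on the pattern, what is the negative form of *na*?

naese

Looking at the final sound of each stem: -do when the stem ends in a consonant (*kowevad*, *elej*); -ese when the stem ends in a vowel (*eka*, *jovijpu*).
Since the final sound of *na* is /a/ (a vowel), it takes -ese, giving *naese*.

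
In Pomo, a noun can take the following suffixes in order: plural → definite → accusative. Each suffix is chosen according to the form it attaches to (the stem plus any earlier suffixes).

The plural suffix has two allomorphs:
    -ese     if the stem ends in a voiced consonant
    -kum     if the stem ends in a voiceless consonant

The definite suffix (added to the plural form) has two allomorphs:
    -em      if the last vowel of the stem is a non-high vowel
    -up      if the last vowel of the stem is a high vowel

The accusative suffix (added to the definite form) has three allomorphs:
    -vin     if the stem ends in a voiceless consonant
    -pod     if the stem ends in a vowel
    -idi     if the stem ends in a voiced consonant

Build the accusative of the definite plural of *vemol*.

vemoleseemidi

The final consonant of *vemol* is /l/, which is voiced, so the plural suffix is -ese, giving *vemolese*.
The plural form *vemolese*: last vowel = /e/, a non-high vowel → -em → *vemoleseem*.
Since the final sound of the definite form *vemoleseem* is /m/ (a voiced consonant), it takes -idi, giving *vemoleseemidi*.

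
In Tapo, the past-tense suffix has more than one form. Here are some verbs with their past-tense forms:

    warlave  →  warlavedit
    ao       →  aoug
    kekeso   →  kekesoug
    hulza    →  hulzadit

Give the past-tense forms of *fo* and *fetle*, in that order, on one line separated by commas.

Looking at the last vowel of each stem: -ug when the last vowel of the stem is a rounded vowel (*ao*, *kekeso*); -dit when the last vowel of the stem is an unrounded vowel (*warlave*, *hulza*).
*fo* — last vowel /o/ (a rounded vowel) → -ug → *foug*.
*fetle* — last vowel /e/ (an unrounded vowel) → -dit → *fetledit*.

foug, fetledit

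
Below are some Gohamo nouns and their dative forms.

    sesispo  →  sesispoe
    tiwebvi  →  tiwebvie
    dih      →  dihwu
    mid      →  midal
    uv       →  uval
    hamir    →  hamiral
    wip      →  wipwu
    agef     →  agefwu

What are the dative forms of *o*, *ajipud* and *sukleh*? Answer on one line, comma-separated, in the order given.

The pattern is voicing of the final sound: -wu when the stem ends in a voiceless consonant (*dih*, *wip*, *agef*); -al when the stem ends in a voiced consonant (*mid*, *uv*, *hamir*); -e when the stem ends in a vowel (*sesispo*, *tiwebvi*).
Since the final sound of *o* is /o/ (a vowel), it takes -e, giving *oe*.
*ajipud*: final sound = /d/, a voiced consonant → -al → *ajipudal*.
*sukleh* — final sound /h/ (a voiceless consonant) → -wu → *suklehwu*.

oe, ajipudal, suklehwu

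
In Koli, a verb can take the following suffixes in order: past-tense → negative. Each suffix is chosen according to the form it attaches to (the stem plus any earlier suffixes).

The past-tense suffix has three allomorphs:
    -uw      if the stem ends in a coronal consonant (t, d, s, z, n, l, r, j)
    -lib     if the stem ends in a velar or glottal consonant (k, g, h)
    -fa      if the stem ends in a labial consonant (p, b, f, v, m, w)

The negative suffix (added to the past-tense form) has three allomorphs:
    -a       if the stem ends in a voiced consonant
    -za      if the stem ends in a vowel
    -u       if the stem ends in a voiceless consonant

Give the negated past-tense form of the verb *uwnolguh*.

uwnolguhliba

Since the final consonant of *uwnolguh* is /h/ (velar/glottal), it takes -lib, giving *uwnolguhlib*.
The past-tense form *uwnolguhlib* — final sound /b/ (a voiced consonant) → -a → *uwnolguhliba*.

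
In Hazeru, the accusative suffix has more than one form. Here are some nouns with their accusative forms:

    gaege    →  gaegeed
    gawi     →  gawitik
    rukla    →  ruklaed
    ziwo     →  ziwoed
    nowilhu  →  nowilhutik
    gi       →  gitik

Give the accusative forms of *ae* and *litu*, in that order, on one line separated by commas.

aeed, litutik

The alternation tracks the last vowel of the stem — -tik when the last vowel of the stem is a high vowel (*gawi*, *nowilhu*, *gi*); -ed when the last vowel of the stem is a non-high vowel (*gaege*, *rukla*, *ziwo*).
The last vowel of *ae* is /e/, which is a non-high vowel, so the suffix is -ed, giving *aeed*.
*litu*: last vowel = /u/, a high vowel → -tik → *litutik*.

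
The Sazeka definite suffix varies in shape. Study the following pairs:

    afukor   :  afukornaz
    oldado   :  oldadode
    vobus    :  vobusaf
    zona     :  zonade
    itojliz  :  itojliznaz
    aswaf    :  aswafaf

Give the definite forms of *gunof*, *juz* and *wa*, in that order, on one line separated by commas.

The alternation tracks the final sound of the stem — -af when the stem ends in a voiceless consonant (*vobus*, *aswaf*); -naz when the stem ends in a voiced consonant (*afukor*, *itojliz*); -de when the stem ends in a vowel (*oldado*, *zona*).
The final sound of *gunof* is /f/, which is a voiceless consonant, so the suffix is -af, giving *gunofaf*.
*juz* — final sound /z/ (a voiced consonant) → -naz → *juznaz*.
*wa*: final sound = /a/, a vowel → -de → *wade*.

gunofaf, juznaz, wade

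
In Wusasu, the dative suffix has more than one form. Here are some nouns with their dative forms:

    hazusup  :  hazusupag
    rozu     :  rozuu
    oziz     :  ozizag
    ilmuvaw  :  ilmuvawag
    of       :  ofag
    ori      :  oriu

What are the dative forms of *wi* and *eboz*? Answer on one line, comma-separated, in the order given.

wiu, ebozag

The alternation tracks the final sound of the stem — -ag when the stem ends in a consonant (*hazusup*, *oziz*, *ilmuvaw*, *of*); -u when the stem ends in a vowel (*rozu*, *ori*).
Since the final sound of *wi* is /i/ (a vowel), it takes -u, giving *wiu*.
*eboz*: final sound = /z/, a consonant → -ag → *ebozag*.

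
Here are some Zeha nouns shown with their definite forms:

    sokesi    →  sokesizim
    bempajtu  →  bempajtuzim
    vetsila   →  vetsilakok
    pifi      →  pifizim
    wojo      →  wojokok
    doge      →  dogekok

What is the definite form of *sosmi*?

sosmizim

Looking at the last vowel of each stem: -zim when the last vowel of the stem is a high vowel (*sokesi*, *bempajtu*, *pifi*); -kok when the last vowel of the stem is a non-high vowel (*vetsila*, *wojo*, *doge*).
The last vowel of *sosmi* is /i/, which is a high vowel, so the suffix is -zim, giving *sosmizim*.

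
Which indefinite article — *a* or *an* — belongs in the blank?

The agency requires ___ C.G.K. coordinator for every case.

The indefinite article is chosen by the initial *sound* of the following word, not its spelling.
The initialism *C.G.K.* is read letter by letter; the first letter, C, is pronounced /siː/, which begins with a consonant sound.
So the article is *a*: The agency requires a C.G.K. coordinator for every case.

a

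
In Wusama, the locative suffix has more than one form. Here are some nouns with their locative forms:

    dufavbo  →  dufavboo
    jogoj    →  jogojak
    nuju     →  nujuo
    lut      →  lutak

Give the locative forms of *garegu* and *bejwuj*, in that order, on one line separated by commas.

The pattern is consonant vs. vowel: -ak when the stem ends in a consonant (*jogoj*, *lut*); -o when the stem ends in a vowel (*dufavbo*, *nuju*).
*garegu*: final sound = /u/, a vowel → -o → *gareguo*.
The final sound of *bejwuj* is /j/, which is a consonant, so the suffix is -ak, giving *bejwujak*.

gareguo, bejwujak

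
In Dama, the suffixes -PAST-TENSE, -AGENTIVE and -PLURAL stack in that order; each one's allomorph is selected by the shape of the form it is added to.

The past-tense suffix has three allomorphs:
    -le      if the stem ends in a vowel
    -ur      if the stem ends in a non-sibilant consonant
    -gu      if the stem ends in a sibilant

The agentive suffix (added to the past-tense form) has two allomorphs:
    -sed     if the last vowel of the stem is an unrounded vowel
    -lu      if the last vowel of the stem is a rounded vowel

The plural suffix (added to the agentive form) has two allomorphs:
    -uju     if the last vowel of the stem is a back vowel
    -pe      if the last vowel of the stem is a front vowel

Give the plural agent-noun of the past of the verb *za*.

The final sound of *za* is /a/, which is a vowel, so the past-tense suffix is -le, giving *zale*.
Since the last vowel of the past-tense form *zale* is /e/ (an unrounded vowel), it takes -sed, giving *zalesed*.
The agentive form *zalesed*: last vowel = /e/, a front vowel → -pe → *zalesedpe*.

zalesedpe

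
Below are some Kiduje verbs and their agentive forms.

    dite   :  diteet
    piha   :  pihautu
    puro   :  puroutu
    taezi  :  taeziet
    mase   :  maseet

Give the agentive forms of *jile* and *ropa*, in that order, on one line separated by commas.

The suffix is conditioned by the last vowel: -et when the last vowel of the stem is a front vowel (*dite*, *taezi*, *mase*); -utu when the last vowel of the stem is a back vowel (*piha*, *puro*).
*jile*: last vowel = /e/, a front vowel → -et → *jileet*.
*ropa*: last vowel = /a/, a back vowel → -utu → *ropautu*.

jileet, ropautu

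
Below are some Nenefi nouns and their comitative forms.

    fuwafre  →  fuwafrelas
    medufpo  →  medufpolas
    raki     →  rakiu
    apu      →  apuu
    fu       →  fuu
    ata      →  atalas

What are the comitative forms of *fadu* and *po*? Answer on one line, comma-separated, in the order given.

The suffix is conditioned by the last vowel: -u when the last vowel of the stem is a high vowel (*raki*, *apu*, *fu*); -las when the last vowel of the stem is a non-high vowel (*fuwafre*, *medufpo*, *ata*).
The last vowel of *fadu* is /u/, which is a high vowel, so the suffix is -u, giving *faduu*.
Since the last vowel of *po* is /o/ (a non-high vowel), it takes -las, giving *polas*.

faduu, polas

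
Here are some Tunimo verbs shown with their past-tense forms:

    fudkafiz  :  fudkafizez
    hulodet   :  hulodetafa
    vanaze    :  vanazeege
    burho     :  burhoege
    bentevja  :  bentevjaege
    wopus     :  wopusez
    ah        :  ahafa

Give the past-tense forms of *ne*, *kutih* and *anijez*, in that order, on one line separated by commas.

neege, kutihafa, anijezez

The suffix is conditioned by the final sound: -ez when the stem ends in a sibilant (*fudkafiz*, *wopus*); -afa when the stem ends in a non-sibilant consonant (*hulodet*, *ah*); -ege when the stem ends in a vowel (*vanaze*, *burho*, *bentevja*).
The final sound of *ne* is /e/, which is a vowel, so the suffix is -ege, giving *neege*.
The final sound of *kutih* is /h/, which is a non-sibilant consonant, so the suffix is -afa, giving *kutihafa*.
*anijez* — final sound /z/ (a sibilant) → -ez → *anijezez*.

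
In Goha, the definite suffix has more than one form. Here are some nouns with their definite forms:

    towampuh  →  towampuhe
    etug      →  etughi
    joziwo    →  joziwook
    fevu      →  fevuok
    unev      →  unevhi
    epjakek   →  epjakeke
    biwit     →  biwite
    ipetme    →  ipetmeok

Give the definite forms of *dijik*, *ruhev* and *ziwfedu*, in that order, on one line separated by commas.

The suffix is conditioned by the final sound: -e when the stem ends in a voiceless consonant (*towampuh*, *epjakek*, *biwit*); -hi when the stem ends in a voiced consonant (*etug*, *unev*); -ok when the stem ends in a vowel (*joziwo*, *fevu*, *ipetme*).
Since the final sound of *dijik* is /k/ (a voiceless consonant), it takes -e, giving *dijike*.
Since the final sound of *ruhev* is /v/ (a voiced consonant), it takes -hi, giving *ruhevhi*.
*ziwfedu*: final sound = /u/, a vowel → -ok → *ziwfeduok*.

dijike, ruhevhi, ziwfeduok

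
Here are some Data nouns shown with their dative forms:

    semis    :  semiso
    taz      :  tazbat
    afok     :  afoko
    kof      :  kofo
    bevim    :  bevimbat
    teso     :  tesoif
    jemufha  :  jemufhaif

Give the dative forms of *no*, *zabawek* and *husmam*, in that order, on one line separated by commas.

The suffix is conditioned by the final sound: -o when the stem ends in a voiceless consonant (*semis*, *afok*, *kof*); -bat when the stem ends in a voiced consonant (*taz*, *bevim*); -if when the stem ends in a vowel (*teso*, *jemufha*).
*no*: final sound = /o/, a vowel → -if → *noif*.
*zabawek*: final sound = /k/, a voiceless consonant → -o → *zabaweko*.
*husmam* — final sound /m/ (a voiced consonant) → -bat → *husmambat*.

noif, zabaweko, husmambat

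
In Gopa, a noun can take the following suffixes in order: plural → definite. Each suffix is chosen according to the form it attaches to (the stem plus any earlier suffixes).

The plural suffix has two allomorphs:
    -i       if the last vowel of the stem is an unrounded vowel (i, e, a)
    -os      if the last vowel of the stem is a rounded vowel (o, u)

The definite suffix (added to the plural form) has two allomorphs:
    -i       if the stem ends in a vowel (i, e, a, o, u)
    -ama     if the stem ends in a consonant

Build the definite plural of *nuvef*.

nuvefii

Since the last vowel of *nuvef* is /e/ (an unrounded vowel), it takes -i, giving *nuvefi*.
Since the final sound of the plural form *nuvefi* is /i/ (a vowel), it takes -i, giving *nuvefii*.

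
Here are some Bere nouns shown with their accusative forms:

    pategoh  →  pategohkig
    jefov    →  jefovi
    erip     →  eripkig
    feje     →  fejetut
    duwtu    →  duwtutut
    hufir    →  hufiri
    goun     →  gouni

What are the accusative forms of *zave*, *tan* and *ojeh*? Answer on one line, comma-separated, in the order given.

The alternation tracks the final sound of the stem — -kig when the stem ends in a voiceless consonant (*pategoh*, *erip*); -i when the stem ends in a voiced consonant (*jefov*, *hufir*, *goun*); -tut when the stem ends in a vowel (*feje*, *duwtu*).
*zave*: final sound = /e/, a vowel → -tut → *zavetut*.
Since the final sound of *tan* is /n/ (a voiced consonant), it takes -i, giving *tani*.
*ojeh* — final sound /h/ (a voiceless consonant) → -kig → *ojehkig*.

zavetut, tani, ojehkig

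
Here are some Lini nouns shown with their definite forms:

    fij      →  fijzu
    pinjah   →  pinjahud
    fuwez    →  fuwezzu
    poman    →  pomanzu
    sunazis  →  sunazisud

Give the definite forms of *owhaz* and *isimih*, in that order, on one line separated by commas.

The alternation tracks the final consonant of the stem — -ud when the stem ends in a voiceless consonant (*pinjah*, *sunazis*); -zu when the stem ends in a voiced consonant (*fij*, *fuwez*, *poman*).
The final consonant of *owhaz* is /z/, which is voiced, so the suffix is -zu, giving *owhazzu*.
*isimih*: final consonant = /h/, voiceless → -ud → *isimihud*.

owhazzu, isimihud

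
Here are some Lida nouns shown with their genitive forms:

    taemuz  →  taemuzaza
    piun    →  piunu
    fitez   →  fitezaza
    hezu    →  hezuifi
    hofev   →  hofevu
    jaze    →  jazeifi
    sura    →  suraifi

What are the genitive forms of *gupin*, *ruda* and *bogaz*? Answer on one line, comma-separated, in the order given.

gupinu, rudaifi, bogazaza

The alternation tracks the final sound of the stem — -aza when the stem ends in a sibilant (*taemuz*, *fitez*); -u when the stem ends in a non-sibilant consonant (*piun*, *hofev*); -ifi when the stem ends in a vowel (*hezu*, *jaze*, *sura*).
*gupin* — final sound /n/ (a non-sibilant consonant) → -u → *gupinu*.
*ruda* — final sound /a/ (a vowel) → -ifi → *rudaifi*.
*bogaz* — final sound /z/ (a sibilant) → -aza → *bogazaza*.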